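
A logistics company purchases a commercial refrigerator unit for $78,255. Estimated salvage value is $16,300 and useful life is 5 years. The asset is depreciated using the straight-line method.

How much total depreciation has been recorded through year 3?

$37,173

Depreciable base = $78,255 − $16,300 = $61,955.
Annual expense = $61,955 / 5 = $12,391.
End of year 1: book value $65,864.
End of year 2: book value $53,473.
End of year 3: book value $41,082.
Accumulated through year 3 = $78,255 − $41,082 = $37,173.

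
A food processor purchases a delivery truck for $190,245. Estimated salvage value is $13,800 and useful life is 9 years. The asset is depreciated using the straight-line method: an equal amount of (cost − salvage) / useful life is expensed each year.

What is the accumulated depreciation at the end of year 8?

Depreciable base = $190,245 − $13,800 = $176,445.
Annual expense = $176,445 / 9 = $19,605.
End of year 1: book value $170,640.
End of year 2: book value $151,035.
End of year 3: book value $131,430.
End of year 4: book value $111,825.
End of year 5: book value $92,220.
End of year 6: book value $72,615.
End of year 7: book value $53,010.
End of year 8: book value $33,405.
Accumulated through year 8 = $190,245 − $33,405 = $156,840.

$156,840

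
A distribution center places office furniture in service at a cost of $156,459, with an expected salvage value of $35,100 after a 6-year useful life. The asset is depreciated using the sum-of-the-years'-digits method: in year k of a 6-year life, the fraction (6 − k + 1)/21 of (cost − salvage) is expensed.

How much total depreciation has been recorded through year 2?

Depreciable base = $156,459 − $35,100 = $121,359.
Sum of the years' digits = 6+5+4+3+2+1 = 21.
Year 1: $121,359 × 6/21 = $34,674. Book value $121,785.
Year 2: $121,359 × 5/21 = $28,895. Book value $92,890.
Accumulated through year 2 = $156,459 − $92,890 = $63,569.

$63,569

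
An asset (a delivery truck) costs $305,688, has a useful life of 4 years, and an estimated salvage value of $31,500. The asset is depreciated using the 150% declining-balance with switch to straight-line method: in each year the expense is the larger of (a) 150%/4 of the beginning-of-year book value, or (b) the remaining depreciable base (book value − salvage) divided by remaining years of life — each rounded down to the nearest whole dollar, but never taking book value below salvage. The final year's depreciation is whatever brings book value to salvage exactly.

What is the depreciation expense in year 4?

$43,132

Depreciable base = $305,688 − $31,500 = $274,188.
Year 1: DB = ⌊$305,688 × 150%/4⌋ = $114,633; SL = ⌊$274,188/4⌋ = $68,547 → take DB $114,633. Book value $191,055.
Year 2: DB = ⌊$191,055 × 150%/4⌋ = $71,645; SL = ⌊$159,555/3⌋ = $53,185 → take DB $71,645. Book value $119,410.
Year 3: DB = ⌊$119,410 × 150%/4⌋ = $44,778; SL = ⌊$87,910/2⌋ = $43,955 → take DB $44,778. Book value $74,632.
Year 4 (final): $74,632 − $31,500 = $43,132. Book value $31,500.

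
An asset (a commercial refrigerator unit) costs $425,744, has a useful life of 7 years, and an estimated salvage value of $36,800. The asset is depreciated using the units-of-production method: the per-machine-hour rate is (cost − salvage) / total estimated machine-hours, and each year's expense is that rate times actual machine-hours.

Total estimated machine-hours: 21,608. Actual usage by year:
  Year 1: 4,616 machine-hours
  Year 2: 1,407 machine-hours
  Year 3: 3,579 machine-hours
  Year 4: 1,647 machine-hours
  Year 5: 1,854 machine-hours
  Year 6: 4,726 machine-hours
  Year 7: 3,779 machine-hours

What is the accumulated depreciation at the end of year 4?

Depreciable base = $425,744 − $36,800 = $388,944.
Rate = $388,944 / 21,608 machine-hours = $18 per machine-hour.
Year 1: 4,616 × $18 = $83,088. Book value $342,656.
Year 2: 1,407 × $18 = $25,326. Book value $317,330.
Year 3: 3,579 × $18 = $64,422. Book value $252,908.
Year 4: 1,647 × $18 = $29,646. Book value $223,262.
Accumulated through year 4 = $425,744 − $223,262 = $202,482.

$202,482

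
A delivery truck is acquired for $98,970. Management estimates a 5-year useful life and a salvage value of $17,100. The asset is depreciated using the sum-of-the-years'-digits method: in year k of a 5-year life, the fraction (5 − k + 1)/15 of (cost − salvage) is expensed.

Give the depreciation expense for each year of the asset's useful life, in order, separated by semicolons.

$27,290; $21,832; $16,374; $10,916; $5,458

Depreciable base = $98,970 − $17,100 = $81,870.
Sum of the years' digits = 5+4+3+2+1 = 15.
Year 1: $81,870 × 5/15 = $27,290. Book value $71,680.
Year 2: $81,870 × 4/15 = $21,832. Book value $49,848.
Year 3: $81,870 × 3/15 = $16,374. Book value $33,474.
Year 4: $81,870 × 2/15 = $10,916. Book value $22,558.
Year 5: $81,870 × 1/15 = $5,458. Book value $17,100.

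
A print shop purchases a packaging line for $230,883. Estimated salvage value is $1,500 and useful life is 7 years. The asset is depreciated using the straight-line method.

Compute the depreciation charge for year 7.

Depreciable base = $230,883 − $1,500 = $229,383.
Annual expense = $229,383 / 7 = $32,769.

$32,769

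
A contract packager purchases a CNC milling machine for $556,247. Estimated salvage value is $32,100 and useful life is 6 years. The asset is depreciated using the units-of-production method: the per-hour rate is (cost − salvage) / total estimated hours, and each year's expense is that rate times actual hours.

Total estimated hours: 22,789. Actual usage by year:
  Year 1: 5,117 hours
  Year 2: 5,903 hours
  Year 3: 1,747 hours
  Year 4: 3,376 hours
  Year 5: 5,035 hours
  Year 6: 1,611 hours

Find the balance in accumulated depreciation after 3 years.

Depreciable base = $556,247 − $32,100 = $524,147.
Rate = $524,147 / 22,789 hours = $23 per hour.
Year 1: 5,117 × $23 = $117,691. Book value $438,556.
Year 2: 5,903 × $23 = $135,769. Book value $302,787.
Year 3: 1,747 × $23 = $40,181. Book value $262,606.
Accumulated through year 3 = $556,247 − $262,606 = $293,641.

$293,641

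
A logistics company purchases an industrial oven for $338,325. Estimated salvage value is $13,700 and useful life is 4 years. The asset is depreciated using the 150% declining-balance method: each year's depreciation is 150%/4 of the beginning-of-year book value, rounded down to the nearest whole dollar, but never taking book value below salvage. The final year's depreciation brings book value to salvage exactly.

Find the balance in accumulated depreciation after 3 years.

$255,725

Depreciable base = $338,325 − $13,700 = $324,625.
Year 1: ⌊$338,325 × 150%/4⌋ = $126,871. Book value $211,454.
Year 2: ⌊$211,454 × 150%/4⌋ = $79,295. Book value $132,159.
Year 3: ⌊$132,159 × 150%/4⌋ = $49,559. Book value $82,600.
Accumulated through year 3 = $338,325 − $82,600 = $255,725.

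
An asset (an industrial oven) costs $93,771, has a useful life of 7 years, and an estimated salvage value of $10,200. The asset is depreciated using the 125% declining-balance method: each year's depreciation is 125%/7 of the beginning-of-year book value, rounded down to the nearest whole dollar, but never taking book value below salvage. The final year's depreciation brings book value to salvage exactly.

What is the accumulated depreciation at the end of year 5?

Depreciable base = $93,771 − $10,200 = $83,571.
Year 1: ⌊$93,771 × 125%/7⌋ = $16,744. Book value $77,027.
Year 2: ⌊$77,027 × 125%/7⌋ = $13,754. Book value $63,273.
Year 3: ⌊$63,273 × 125%/7⌋ = $11,298. Book value $51,975.
Year 4: ⌊$51,975 × 125%/7⌋ = $9,281. Book value $42,694.
Year 5: ⌊$42,694 × 125%/7⌋ = $7,623. Book value $35,071.
Accumulated through year 5 = $93,771 − $35,071 = $58,700.

$58,700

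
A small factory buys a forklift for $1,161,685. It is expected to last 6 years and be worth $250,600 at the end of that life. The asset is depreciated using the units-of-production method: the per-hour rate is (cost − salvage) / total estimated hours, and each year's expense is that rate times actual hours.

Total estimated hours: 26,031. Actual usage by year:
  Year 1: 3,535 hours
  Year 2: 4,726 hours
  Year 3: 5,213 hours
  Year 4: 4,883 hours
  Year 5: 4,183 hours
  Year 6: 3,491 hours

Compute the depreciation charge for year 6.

Depreciable base = $1,161,685 − $250,600 = $911,085.
Rate = $911,085 / 26,031 hours = $35 per hour.
Year 1: 3,535 × $35 = $123,725. Book value $1,037,960.
Year 2: 4,726 × $35 = $165,410. Book value $872,550.
Year 3: 5,213 × $35 = $182,455. Book value $690,095.
Year 4: 4,883 × $35 = $170,905. Book value $519,190.
Year 5: 4,183 × $35 = $146,405. Book value $372,785.
Year 6: 3,491 × $35 = $122,185. Book value $250,600.

$122,185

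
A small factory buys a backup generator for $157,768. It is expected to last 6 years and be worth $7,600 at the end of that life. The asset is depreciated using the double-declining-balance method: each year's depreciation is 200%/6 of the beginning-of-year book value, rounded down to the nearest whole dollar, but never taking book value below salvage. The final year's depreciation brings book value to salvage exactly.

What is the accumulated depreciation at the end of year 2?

Depreciable base = $157,768 − $7,600 = $150,168.
Year 1: ⌊$157,768 × 200%/6⌋ = $52,589. Book value $105,179.
Year 2: ⌊$105,179 × 200%/6⌋ = $35,059. Book value $70,120.
Accumulated through year 2 = $157,768 − $70,120 = $87,648.

$87,648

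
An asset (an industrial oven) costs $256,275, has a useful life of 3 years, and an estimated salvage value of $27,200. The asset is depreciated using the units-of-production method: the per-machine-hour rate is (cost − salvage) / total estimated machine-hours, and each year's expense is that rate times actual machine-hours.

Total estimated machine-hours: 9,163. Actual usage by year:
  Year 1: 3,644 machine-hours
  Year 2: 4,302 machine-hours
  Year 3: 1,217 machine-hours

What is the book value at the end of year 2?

$57,625

Depreciable base = $256,275 − $27,200 = $229,075.
Rate = $229,075 / 9,163 machine-hours = $25 per machine-hour.
Year 1: 3,644 × $25 = $91,100. Book value $165,175.
Year 2: 4,302 × $25 = $107,550. Book value $57,625.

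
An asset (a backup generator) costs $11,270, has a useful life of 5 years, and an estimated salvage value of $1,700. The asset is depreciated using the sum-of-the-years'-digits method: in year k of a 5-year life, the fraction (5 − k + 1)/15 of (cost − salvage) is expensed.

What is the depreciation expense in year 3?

$1,914

Depreciable base = $11,270 − $1,700 = $9,570.
Sum of the years' digits = 5+4+3+2+1 = 15.
Year 1: $9,570 × 5/15 = $3,190. Book value $8,080.
Year 2: $9,570 × 4/15 = $2,552. Book value $5,528.
Year 3: $9,570 × 3/15 = $1,914. Book value $3,614.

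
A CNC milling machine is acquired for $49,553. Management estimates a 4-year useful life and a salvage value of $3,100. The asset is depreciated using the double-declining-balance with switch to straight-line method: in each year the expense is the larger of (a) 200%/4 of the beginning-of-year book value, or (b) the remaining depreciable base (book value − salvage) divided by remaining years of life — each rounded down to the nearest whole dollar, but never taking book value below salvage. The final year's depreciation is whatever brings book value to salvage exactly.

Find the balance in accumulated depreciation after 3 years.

Depreciable base = $49,553 − $3,100 = $46,453.
Year 1: DB = ⌊$49,553 × 200%/4⌋ = $24,776; SL = ⌊$46,453/4⌋ = $11,613 → take DB $24,776. Book value $24,777.
Year 2: DB = ⌊$24,777 × 200%/4⌋ = $12,388; SL = ⌊$21,677/3⌋ = $7,225 → take DB $12,388. Book value $12,389.
Year 3: DB = ⌊$12,389 × 200%/4⌋ = $6,194; SL = ⌊$9,289/2⌋ = $4,644 → take DB $6,194. Book value $6,195.
Accumulated through year 3 = $49,553 − $6,195 = $43,358.

$43,358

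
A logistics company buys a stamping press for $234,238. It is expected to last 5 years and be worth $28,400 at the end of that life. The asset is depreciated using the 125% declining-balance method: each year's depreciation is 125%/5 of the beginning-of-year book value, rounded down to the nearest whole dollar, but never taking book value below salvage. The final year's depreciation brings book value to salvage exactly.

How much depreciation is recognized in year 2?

Depreciable base = $234,238 − $28,400 = $205,838.
Year 1: ⌊$234,238 × 125%/5⌋ = $58,559. Book value $175,679.
Year 2: ⌊$175,679 × 125%/5⌋ = $43,919. Book value $131,760.

$43,919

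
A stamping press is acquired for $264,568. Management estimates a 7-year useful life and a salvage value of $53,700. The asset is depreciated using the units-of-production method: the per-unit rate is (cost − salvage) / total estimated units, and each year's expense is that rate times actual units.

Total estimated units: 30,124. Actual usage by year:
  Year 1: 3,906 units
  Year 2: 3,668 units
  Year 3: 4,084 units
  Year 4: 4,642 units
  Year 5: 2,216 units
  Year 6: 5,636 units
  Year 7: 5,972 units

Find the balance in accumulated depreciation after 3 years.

$81,606

Depreciable base = $264,568 − $53,700 = $210,868.
Rate = $210,868 / 30,124 units = $7 per unit.
Year 1: 3,906 × $7 = $27,342. Book value $237,226.
Year 2: 3,668 × $7 = $25,676. Book value $211,550.
Year 3: 4,084 × $7 = $28,588. Book value $182,962.
Accumulated through year 3 = $264,568 − $182,962 = $81,606.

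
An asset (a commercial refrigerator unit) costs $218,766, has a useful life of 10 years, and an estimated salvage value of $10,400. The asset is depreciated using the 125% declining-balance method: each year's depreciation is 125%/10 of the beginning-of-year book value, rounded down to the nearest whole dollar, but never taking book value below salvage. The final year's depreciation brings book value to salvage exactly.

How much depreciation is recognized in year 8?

Depreciable base = $218,766 − $10,400 = $208,366.
Year 1: ⌊$218,766 × 125%/10⌋ = $27,345. Book value $191,421.
Year 2: ⌊$191,421 × 125%/10⌋ = $23,927. Book value $167,494.
Year 3: ⌊$167,494 × 125%/10⌋ = $20,936. Book value $146,558.
Year 4: ⌊$146,558 × 125%/10⌋ = $18,319. Book value $128,239.
Year 5: ⌊$128,239 × 125%/10⌋ = $16,029. Book value $112,210.
Year 6: ⌊$112,210 × 125%/10⌋ = $14,026. Book value $98,184.
Year 7: ⌊$98,184 × 125%/10⌋ = $12,273. Book value $85,911.
Year 8: ⌊$85,911 × 125%/10⌋ = $10,738. Book value $75,173.

$10,738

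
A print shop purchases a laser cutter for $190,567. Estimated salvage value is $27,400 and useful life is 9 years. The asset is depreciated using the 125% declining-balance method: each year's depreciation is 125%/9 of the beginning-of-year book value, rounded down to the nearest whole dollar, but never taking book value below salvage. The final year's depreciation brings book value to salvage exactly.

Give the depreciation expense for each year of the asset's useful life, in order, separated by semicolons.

$26,467; $22,791; $19,626; $16,900; $14,553; $12,531; $10,791; $9,292; $30,216

Depreciable base = $190,567 − $27,400 = $163,167.
Year 1: ⌊$190,567 × 125%/9⌋ = $26,467. Book value $164,100.
Year 2: ⌊$164,100 × 125%/9⌋ = $22,791. Book value $141,309.
Year 3: ⌊$141,309 × 125%/9⌋ = $19,626. Book value $121,683.
Year 4: ⌊$121,683 × 125%/9⌋ = $16,900. Book value $104,783.
Year 5: ⌊$104,783 × 125%/9⌋ = $14,553. Book value $90,230.
Year 6: ⌊$90,230 × 125%/9⌋ = $12,531. Book value $77,699.
Year 7: ⌊$77,699 × 125%/9⌋ = $10,791. Book value $66,908.
Year 8: ⌊$66,908 × 125%/9⌋ = $9,292. Book value $57,616.
Year 9 (final): $57,616 − $27,400 = $30,216. Book value $27,400.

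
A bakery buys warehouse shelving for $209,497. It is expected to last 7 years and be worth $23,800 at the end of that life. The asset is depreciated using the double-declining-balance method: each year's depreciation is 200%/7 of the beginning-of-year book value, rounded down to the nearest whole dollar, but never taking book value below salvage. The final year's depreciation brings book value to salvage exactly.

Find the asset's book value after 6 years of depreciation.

Depreciable base = $209,497 − $23,800 = $185,697.
Year 1: ⌊$209,497 × 200%/7⌋ = $59,856. Book value $149,641.
Year 2: ⌊$149,641 × 200%/7⌋ = $42,754. Book value $106,887.
Year 3: ⌊$106,887 × 200%/7⌋ = $30,539. Book value $76,348.
Year 4: ⌊$76,348 × 200%/7⌋ = $21,813. Book value $54,535.
Year 5: ⌊$54,535 × 200%/7⌋ = $15,581. Book value $38,954.
Year 6: ⌊$38,954 × 200%/7⌋ = $11,129. Book value $27,825.

$27,825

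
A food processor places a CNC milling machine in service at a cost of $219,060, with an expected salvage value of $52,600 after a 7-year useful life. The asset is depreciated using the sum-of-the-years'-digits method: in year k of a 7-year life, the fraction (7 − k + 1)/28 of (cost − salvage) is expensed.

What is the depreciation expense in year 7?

$5,945

Depreciable base = $219,060 − $52,600 = $166,460.
Sum of the years' digits = 7+6+5+4+3+2+1 = 28.
Year 1: $166,460 × 7/28 = $41,615. Book value $177,445.
Year 2: $166,460 × 6/28 = $35,670. Book value $141,775.
Year 3: $166,460 × 5/28 = $29,725. Book value $112,050.
Year 4: $166,460 × 4/28 = $23,780. Book value $88,270.
Year 5: $166,460 × 3/28 = $17,835. Book value $70,435.
Year 6: $166,460 × 2/28 = $11,890. Book value $58,545.
Year 7: $166,460 × 1/28 = $5,945. Book value $52,600.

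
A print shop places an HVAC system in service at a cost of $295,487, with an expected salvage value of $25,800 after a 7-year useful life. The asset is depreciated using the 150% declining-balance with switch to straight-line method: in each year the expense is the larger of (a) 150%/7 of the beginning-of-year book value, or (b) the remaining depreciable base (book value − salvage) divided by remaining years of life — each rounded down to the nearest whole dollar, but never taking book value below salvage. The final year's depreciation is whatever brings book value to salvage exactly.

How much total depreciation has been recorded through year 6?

$240,748

Depreciable base = $295,487 − $25,800 = $269,687.
Year 1: DB = ⌊$295,487 × 150%/7⌋ = $63,318; SL = ⌊$269,687/7⌋ = $38,526 → take DB $63,318. Book value $232,169.
Year 2: DB = ⌊$232,169 × 150%/7⌋ = $49,750; SL = ⌊$206,369/6⌋ = $34,394 → take DB $49,750. Book value $182,419.
Year 3: DB = ⌊$182,419 × 150%/7⌋ = $39,089; SL = ⌊$156,619/5⌋ = $31,323 → take DB $39,089. Book value $143,330.
Year 4: DB = ⌊$143,330 × 150%/7⌋ = $30,713; SL = ⌊$117,530/4⌋ = $29,382 → take DB $30,713. Book value $112,617.
Year 5: DB = ⌊$112,617 × 150%/7⌋ = $24,132; SL = ⌊$86,817/3⌋ = $28,939 → take SL $28,939. Book value $83,678.
Year 6: DB = ⌊$83,678 × 150%/7⌋ = $17,931; SL = ⌊$57,878/2⌋ = $28,939 → take SL $28,939. Book value $54,739.
Accumulated through year 6 = $295,487 − $54,739 = $240,748.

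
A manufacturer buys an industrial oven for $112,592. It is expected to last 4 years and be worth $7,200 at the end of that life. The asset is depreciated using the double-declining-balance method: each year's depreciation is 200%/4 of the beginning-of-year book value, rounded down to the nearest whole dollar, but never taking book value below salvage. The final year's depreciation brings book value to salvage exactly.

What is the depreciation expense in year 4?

Depreciable base = $112,592 − $7,200 = $105,392.
Year 1: ⌊$112,592 × 200%/4⌋ = $56,296. Book value $56,296.
Year 2: ⌊$56,296 × 200%/4⌋ = $28,148. Book value $28,148.
Year 3: ⌊$28,148 × 200%/4⌋ = $14,074. Book value $14,074.
Year 4 (final): $14,074 − $7,200 = $6,874. Book value $7,200.

$6,874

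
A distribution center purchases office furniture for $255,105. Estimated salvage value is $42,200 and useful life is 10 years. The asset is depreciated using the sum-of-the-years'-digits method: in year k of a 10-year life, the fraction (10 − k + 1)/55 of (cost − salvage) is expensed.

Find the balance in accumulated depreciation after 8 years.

Depreciable base = $255,105 − $42,200 = $212,905.
Sum of the years' digits = 10+9+8+7+6+5+4+3+2+1 = 55.
Year 1: $212,905 × 10/55 = $38,710. Book value $216,395.
Year 2: $212,905 × 9/55 = $34,839. Book value $181,556.
Year 3: $212,905 × 8/55 = $30,968. Book value $150,588.
Year 4: $212,905 × 7/55 = $27,097. Book value $123,491.
Year 5: $212,905 × 6/55 = $23,226. Book value $100,265.
Year 6: $212,905 × 5/55 = $19,355. Book value $80,910.
Year 7: $212,905 × 4/55 = $15,484. Book value $65,426.
Year 8: $212,905 × 3/55 = $11,613. Book value $53,813.
Accumulated through year 8 = $255,105 − $53,813 = $201,292.

$201,292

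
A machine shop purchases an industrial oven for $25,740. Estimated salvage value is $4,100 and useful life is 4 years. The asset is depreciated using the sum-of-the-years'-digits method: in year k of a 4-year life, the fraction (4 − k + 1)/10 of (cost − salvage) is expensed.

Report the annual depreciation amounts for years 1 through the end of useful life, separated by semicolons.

Depreciable base = $25,740 − $4,100 = $21,640.
Sum of the years' digits = 4+3+2+1 = 10.
Year 1: $21,640 × 4/10 = $8,656. Book value $17,084.
Year 2: $21,640 × 3/10 = $6,492. Book value $10,592.
Year 3: $21,640 × 2/10 = $4,328. Book value $6,264.
Year 4: $21,640 × 1/10 = $2,164. Book value $4,100.

$8,656; $6,492; $4,328; $2,164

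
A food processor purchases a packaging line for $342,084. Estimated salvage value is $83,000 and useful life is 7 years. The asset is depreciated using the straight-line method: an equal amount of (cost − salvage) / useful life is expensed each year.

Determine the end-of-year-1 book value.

Depreciable base = $342,084 − $83,000 = $259,084.
Annual expense = $259,084 / 7 = $37,012.
End of year 1: book value $305,072.

$305,072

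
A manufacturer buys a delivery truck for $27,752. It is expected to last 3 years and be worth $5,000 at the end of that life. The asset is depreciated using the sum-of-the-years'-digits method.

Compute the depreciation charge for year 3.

$3,792

Depreciable base = $27,752 − $5,000 = $22,752.
Sum of the years' digits = 3+2+1 = 6.
Year 1: $22,752 × 3/6 = $11,376. Book value $16,376.
Year 2: $22,752 × 2/6 = $7,584. Book value $8,792.
Year 3: $22,752 × 1/6 = $3,792. Book value $5,000.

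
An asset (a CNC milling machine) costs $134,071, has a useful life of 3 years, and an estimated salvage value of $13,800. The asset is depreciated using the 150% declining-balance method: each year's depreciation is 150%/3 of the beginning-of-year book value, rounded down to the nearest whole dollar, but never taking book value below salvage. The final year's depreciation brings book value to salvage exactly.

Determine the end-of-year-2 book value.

$33,518

Depreciable base = $134,071 − $13,800 = $120,271.
Year 1: ⌊$134,071 × 150%/3⌋ = $67,035. Book value $67,036.
Year 2: ⌊$67,036 × 150%/3⌋ = $33,518. Book value $33,518.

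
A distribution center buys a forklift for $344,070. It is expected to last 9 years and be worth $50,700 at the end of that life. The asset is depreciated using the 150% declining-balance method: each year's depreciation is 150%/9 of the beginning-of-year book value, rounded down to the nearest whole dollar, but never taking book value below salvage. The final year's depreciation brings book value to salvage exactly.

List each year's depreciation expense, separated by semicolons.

Depreciable base = $344,070 − $50,700 = $293,370.
Year 1: ⌊$344,070 × 150%/9⌋ = $57,345. Book value $286,725.
Year 2: ⌊$286,725 × 150%/9⌋ = $47,787. Book value $238,938.
Year 3: ⌊$238,938 × 150%/9⌋ = $39,823. Book value $199,115.
Year 4: ⌊$199,115 × 150%/9⌋ = $33,185. Book value $165,930.
Year 5: ⌊$165,930 × 150%/9⌋ = $27,655. Book value $138,275.
Year 6: ⌊$138,275 × 150%/9⌋ = $23,045. Book value $115,230.
Year 7: ⌊$115,230 × 150%/9⌋ = $19,205. Book value $96,025.
Year 8: ⌊$96,025 × 150%/9⌋ = $16,004. Book value $80,021.
Year 9 (final): $80,021 − $50,700 = $29,321. Book value $50,700.

$57,345; $47,787; $39,823; $33,185; $27,655; $23,045; $19,205; $16,004; $29,321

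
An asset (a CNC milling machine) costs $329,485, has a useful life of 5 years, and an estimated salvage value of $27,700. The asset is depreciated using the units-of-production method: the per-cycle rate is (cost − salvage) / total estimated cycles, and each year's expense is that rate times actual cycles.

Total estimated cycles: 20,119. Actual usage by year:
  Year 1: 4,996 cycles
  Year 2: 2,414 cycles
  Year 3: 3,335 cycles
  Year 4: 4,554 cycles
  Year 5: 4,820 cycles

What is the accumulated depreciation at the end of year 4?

Depreciable base = $329,485 − $27,700 = $301,785.
Rate = $301,785 / 20,119 cycles = $15 per cycle.
Year 1: 4,996 × $15 = $74,940. Book value $254,545.
Year 2: 2,414 × $15 = $36,210. Book value $218,335.
Year 3: 3,335 × $15 = $50,025. Book value $168,310.
Year 4: 4,554 × $15 = $68,310. Book value $100,000.
Accumulated through year 4 = $329,485 − $100,000 = $229,485.

$229,485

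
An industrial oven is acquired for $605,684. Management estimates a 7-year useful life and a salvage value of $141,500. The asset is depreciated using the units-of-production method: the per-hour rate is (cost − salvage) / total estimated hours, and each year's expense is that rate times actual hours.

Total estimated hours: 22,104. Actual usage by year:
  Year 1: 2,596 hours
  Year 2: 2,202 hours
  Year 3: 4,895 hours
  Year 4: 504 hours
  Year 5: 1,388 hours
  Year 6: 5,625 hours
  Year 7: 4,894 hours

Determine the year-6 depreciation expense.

$118,125

Depreciable base = $605,684 − $141,500 = $464,184.
Rate = $464,184 / 22,104 hours = $21 per hour.
Year 1: 2,596 × $21 = $54,516. Book value $551,168.
Year 2: 2,202 × $21 = $46,242. Book value $504,926.
Year 3: 4,895 × $21 = $102,795. Book value $402,131.
Year 4: 504 × $21 = $10,584. Book value $391,547.
Year 5: 1,388 × $21 = $29,148. Book value $362,399.
Year 6: 5,625 × $21 = $118,125. Book value $244,274.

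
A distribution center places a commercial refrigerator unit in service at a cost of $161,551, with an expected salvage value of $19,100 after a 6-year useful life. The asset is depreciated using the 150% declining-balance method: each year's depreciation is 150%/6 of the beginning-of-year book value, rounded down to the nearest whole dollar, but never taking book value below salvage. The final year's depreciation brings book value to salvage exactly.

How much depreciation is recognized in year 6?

$19,238

Depreciable base = $161,551 − $19,100 = $142,451.
Year 1: ⌊$161,551 × 150%/6⌋ = $40,387. Book value $121,164.
Year 2: ⌊$121,164 × 150%/6⌋ = $30,291. Book value $90,873.
Year 3: ⌊$90,873 × 150%/6⌋ = $22,718. Book value $68,155.
Year 4: ⌊$68,155 × 150%/6⌋ = $17,038. Book value $51,117.
Year 5: ⌊$51,117 × 150%/6⌋ = $12,779. Book value $38,338.
Year 6 (final): $38,338 − $19,100 = $19,238. Book value $19,100.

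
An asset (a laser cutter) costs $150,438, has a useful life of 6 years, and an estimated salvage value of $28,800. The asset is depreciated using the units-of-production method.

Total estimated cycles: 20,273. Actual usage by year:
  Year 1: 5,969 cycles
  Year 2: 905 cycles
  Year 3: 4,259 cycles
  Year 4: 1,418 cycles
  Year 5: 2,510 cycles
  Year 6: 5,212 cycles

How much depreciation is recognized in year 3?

$25,554

Depreciable base = $150,438 − $28,800 = $121,638.
Rate = $121,638 / 20,273 cycles = $6 per cycle.
Year 1: 5,969 × $6 = $35,814. Book value $114,624.
Year 2: 905 × $6 = $5,430. Book value $109,194.
Year 3: 4,259 × $6 = $25,554. Book value $83,640.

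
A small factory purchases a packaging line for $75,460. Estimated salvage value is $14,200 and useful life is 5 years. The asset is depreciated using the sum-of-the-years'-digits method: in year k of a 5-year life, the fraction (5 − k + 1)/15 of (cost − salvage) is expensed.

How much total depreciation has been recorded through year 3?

$49,008

Depreciable base = $75,460 − $14,200 = $61,260.
Sum of the years' digits = 5+4+3+2+1 = 15.
Year 1: $61,260 × 5/15 = $20,420. Book value $55,040.
Year 2: $61,260 × 4/15 = $16,336. Book value $38,704.
Year 3: $61,260 × 3/15 = $12,252. Book value $26,452.
Accumulated through year 3 = $75,460 − $26,452 = $49,008.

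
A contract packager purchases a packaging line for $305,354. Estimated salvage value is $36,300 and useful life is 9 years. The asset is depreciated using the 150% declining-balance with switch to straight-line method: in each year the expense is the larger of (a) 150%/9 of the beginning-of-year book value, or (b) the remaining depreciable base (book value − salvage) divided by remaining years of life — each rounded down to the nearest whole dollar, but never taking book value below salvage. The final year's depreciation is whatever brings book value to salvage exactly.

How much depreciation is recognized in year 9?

$21,604

Depreciable base = $305,354 − $36,300 = $269,054.
Year 1: DB = ⌊$305,354 × 150%/9⌋ = $50,892; SL = ⌊$269,054/9⌋ = $29,894 → take DB $50,892. Book value $254,462.
Year 2: DB = ⌊$254,462 × 150%/9⌋ = $42,410; SL = ⌊$218,162/8⌋ = $27,270 → take DB $42,410. Book value $212,052.
Year 3: DB = ⌊$212,052 × 150%/9⌋ = $35,342; SL = ⌊$175,752/7⌋ = $25,107 → take DB $35,342. Book value $176,710.
Year 4: DB = ⌊$176,710 × 150%/9⌋ = $29,451; SL = ⌊$140,410/6⌋ = $23,401 → take DB $29,451. Book value $147,259.
Year 5: DB = ⌊$147,259 × 150%/9⌋ = $24,543; SL = ⌊$110,959/5⌋ = $22,191 → take DB $24,543. Book value $122,716.
Year 6: DB = ⌊$122,716 × 150%/9⌋ = $20,452; SL = ⌊$86,416/4⌋ = $21,604 → take SL $21,604. Book value $101,112.
Year 7: DB = ⌊$101,112 × 150%/9⌋ = $16,852; SL = ⌊$64,812/3⌋ = $21,604 → take SL $21,604. Book value $79,508.
Year 8: DB = ⌊$79,508 × 150%/9⌋ = $13,251; SL = ⌊$43,208/2⌋ = $21,604 → take SL $21,604. Book value $57,904.
Year 9 (final): $57,904 − $36,300 = $21,604. Book value $36,300.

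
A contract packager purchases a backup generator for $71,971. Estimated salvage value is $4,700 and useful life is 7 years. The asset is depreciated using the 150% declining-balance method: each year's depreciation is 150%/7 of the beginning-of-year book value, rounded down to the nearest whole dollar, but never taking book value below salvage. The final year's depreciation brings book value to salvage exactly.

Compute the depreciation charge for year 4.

Depreciable base = $71,971 − $4,700 = $67,271.
Year 1: ⌊$71,971 × 150%/7⌋ = $15,422. Book value $56,549.
Year 2: ⌊$56,549 × 150%/7⌋ = $12,117. Book value $44,432.
Year 3: ⌊$44,432 × 150%/7⌋ = $9,521. Book value $34,911.
Year 4: ⌊$34,911 × 150%/7⌋ = $7,480. Book value $27,431.

$7,480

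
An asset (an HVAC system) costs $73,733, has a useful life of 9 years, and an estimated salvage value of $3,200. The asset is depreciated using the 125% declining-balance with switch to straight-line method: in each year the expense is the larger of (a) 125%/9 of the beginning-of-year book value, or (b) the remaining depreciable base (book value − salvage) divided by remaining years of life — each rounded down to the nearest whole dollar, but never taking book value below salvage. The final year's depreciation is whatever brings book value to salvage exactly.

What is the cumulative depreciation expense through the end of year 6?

$48,591

Depreciable base = $73,733 − $3,200 = $70,533.
Year 1: DB = ⌊$73,733 × 125%/9⌋ = $10,240; SL = ⌊$70,533/9⌋ = $7,837 → take DB $10,240. Book value $63,493.
Year 2: DB = ⌊$63,493 × 125%/9⌋ = $8,818; SL = ⌊$60,293/8⌋ = $7,536 → take DB $8,818. Book value $54,675.
Year 3: DB = ⌊$54,675 × 125%/9⌋ = $7,593; SL = ⌊$51,475/7⌋ = $7,353 → take DB $7,593. Book value $47,082.
Year 4: DB = ⌊$47,082 × 125%/9⌋ = $6,539; SL = ⌊$43,882/6⌋ = $7,313 → take SL $7,313. Book value $39,769.
Year 5: DB = ⌊$39,769 × 125%/9⌋ = $5,523; SL = ⌊$36,569/5⌋ = $7,313 → take SL $7,313. Book value $32,456.
Year 6: DB = ⌊$32,456 × 125%/9⌋ = $4,507; SL = ⌊$29,256/4⌋ = $7,314 → take SL $7,314. Book value $25,142.
Accumulated through year 6 = $73,733 − $25,142 = $48,591.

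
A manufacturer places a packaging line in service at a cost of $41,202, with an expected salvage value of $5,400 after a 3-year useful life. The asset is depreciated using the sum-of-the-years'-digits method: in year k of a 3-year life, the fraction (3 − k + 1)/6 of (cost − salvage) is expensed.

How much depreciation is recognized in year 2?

$11,934

Depreciable base = $41,202 − $5,400 = $35,802.
Sum of the years' digits = 3+2+1 = 6.
Year 1: $35,802 × 3/6 = $17,901. Book value $23,301.
Year 2: $35,802 × 2/6 = $11,934. Book value $11,367.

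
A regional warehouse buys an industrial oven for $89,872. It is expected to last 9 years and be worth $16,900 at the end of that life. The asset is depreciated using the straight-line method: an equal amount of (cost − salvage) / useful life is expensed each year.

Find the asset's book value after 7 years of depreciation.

Depreciable base = $89,872 − $16,900 = $72,972.
Annual expense = $72,972 / 9 = $8,108.
End of year 1: book value $81,764.
End of year 2: book value $73,656.
End of year 3: book value $65,548.
End of year 4: book value $57,440.
End of year 5: book value $49,332.
End of year 6: book value $41,224.
End of year 7: book value $33,116.

$33,116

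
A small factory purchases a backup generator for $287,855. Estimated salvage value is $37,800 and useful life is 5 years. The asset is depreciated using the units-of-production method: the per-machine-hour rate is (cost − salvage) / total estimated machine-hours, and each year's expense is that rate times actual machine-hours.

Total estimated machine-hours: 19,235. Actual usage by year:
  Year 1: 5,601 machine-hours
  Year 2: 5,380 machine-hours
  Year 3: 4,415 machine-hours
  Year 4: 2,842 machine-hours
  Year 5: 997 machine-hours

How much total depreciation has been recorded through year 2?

$142,753

Depreciable base = $287,855 − $37,800 = $250,055.
Rate = $250,055 / 19,235 machine-hours = $13 per machine-hour.
Year 1: 5,601 × $13 = $72,813. Book value $215,042.
Year 2: 5,380 × $13 = $69,940. Book value $145,102.
Accumulated through year 2 = $287,855 − $145,102 = $142,753.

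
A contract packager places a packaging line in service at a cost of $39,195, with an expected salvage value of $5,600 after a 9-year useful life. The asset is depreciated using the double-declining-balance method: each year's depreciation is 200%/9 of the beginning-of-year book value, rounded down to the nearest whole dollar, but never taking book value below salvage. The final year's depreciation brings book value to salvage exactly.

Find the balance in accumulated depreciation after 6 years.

$30,517

Depreciable base = $39,195 − $5,600 = $33,595.
Year 1: ⌊$39,195 × 200%/9⌋ = $8,710. Book value $30,485.
Year 2: ⌊$30,485 × 200%/9⌋ = $6,774. Book value $23,711.
Year 3: ⌊$23,711 × 200%/9⌋ = $5,269. Book value $18,442.
Year 4: ⌊$18,442 × 200%/9⌋ = $4,098. Book value $14,344.
Year 5: ⌊$14,344 × 200%/9⌋ = $3,187. Book value $11,157.
Year 6: ⌊$11,157 × 200%/9⌋ = $2,479. Book value $8,678.
Accumulated through year 6 = $39,195 − $8,678 = $30,517.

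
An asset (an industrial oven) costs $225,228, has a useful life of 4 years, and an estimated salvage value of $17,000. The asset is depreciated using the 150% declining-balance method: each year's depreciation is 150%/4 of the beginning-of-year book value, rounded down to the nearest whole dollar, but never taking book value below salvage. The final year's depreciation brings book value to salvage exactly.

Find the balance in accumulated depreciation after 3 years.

$170,240

Depreciable base = $225,228 − $17,000 = $208,228.
Year 1: ⌊$225,228 × 150%/4⌋ = $84,460. Book value $140,768.
Year 2: ⌊$140,768 × 150%/4⌋ = $52,788. Book value $87,980.
Year 3: ⌊$87,980 × 150%/4⌋ = $32,992. Book value $54,988.
Accumulated through year 3 = $225,228 − $54,988 = $170,240.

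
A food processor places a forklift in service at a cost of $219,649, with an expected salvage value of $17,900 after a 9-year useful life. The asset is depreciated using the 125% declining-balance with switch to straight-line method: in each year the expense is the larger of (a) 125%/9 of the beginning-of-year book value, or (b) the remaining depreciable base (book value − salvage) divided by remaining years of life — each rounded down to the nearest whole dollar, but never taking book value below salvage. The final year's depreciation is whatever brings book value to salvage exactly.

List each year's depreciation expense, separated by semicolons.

$30,506; $26,269; $22,621; $20,392; $20,392; $20,392; $20,392; $20,392; $20,393

Depreciable base = $219,649 − $17,900 = $201,749.
Year 1: DB = ⌊$219,649 × 125%/9⌋ = $30,506; SL = ⌊$201,749/9⌋ = $22,416 → take DB $30,506. Book value $189,143.
Year 2: DB = ⌊$189,143 × 125%/9⌋ = $26,269; SL = ⌊$171,243/8⌋ = $21,405 → take DB $26,269. Book value $162,874.
Year 3: DB = ⌊$162,874 × 125%/9⌋ = $22,621; SL = ⌊$144,974/7⌋ = $20,710 → take DB $22,621. Book value $140,253.
Year 4: DB = ⌊$140,253 × 125%/9⌋ = $19,479; SL = ⌊$122,353/6⌋ = $20,392 → take SL $20,392. Book value $119,861.
Year 5: DB = ⌊$119,861 × 125%/9⌋ = $16,647; SL = ⌊$101,961/5⌋ = $20,392 → take SL $20,392. Book value $99,469.
Year 6: DB = ⌊$99,469 × 125%/9⌋ = $13,815; SL = ⌊$81,569/4⌋ = $20,392 → take SL $20,392. Book value $79,077.
Year 7: DB = ⌊$79,077 × 125%/9⌋ = $10,982; SL = ⌊$61,177/3⌋ = $20,392 → take SL $20,392. Book value $58,685.
Year 8: DB = ⌊$58,685 × 125%/9⌋ = $8,150; SL = ⌊$40,785/2⌋ = $20,392 → take SL $20,392. Book value $38,293.
Year 9 (final): $38,293 − $17,900 = $20,393. Book value $17,900.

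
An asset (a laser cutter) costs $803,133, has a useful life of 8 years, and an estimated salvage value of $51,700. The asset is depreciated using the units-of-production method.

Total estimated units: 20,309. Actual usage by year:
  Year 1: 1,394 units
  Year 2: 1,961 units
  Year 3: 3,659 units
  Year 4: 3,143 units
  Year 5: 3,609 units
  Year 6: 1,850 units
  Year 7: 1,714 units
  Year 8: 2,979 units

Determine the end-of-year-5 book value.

Depreciable base = $803,133 − $51,700 = $751,433.
Rate = $751,433 / 20,309 units = $37 per unit.
Year 1: 1,394 × $37 = $51,578. Book value $751,555.
Year 2: 1,961 × $37 = $72,557. Book value $678,998.
Year 3: 3,659 × $37 = $135,383. Book value $543,615.
Year 4: 3,143 × $37 = $116,291. Book value $427,324.
Year 5: 3,609 × $37 = $133,533. Book value $293,791.

$293,791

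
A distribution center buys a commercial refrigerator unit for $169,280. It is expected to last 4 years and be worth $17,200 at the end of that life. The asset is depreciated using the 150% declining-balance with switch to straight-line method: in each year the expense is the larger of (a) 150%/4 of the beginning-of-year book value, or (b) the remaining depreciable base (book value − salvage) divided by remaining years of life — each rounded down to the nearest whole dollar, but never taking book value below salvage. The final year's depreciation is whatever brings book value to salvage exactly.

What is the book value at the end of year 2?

Depreciable base = $169,280 − $17,200 = $152,080.
Year 1: DB = ⌊$169,280 × 150%/4⌋ = $63,480; SL = ⌊$152,080/4⌋ = $38,020 → take DB $63,480. Book value $105,800.
Year 2: DB = ⌊$105,800 × 150%/4⌋ = $39,675; SL = ⌊$88,600/3⌋ = $29,533 → take DB $39,675. Book value $66,125.

$66,125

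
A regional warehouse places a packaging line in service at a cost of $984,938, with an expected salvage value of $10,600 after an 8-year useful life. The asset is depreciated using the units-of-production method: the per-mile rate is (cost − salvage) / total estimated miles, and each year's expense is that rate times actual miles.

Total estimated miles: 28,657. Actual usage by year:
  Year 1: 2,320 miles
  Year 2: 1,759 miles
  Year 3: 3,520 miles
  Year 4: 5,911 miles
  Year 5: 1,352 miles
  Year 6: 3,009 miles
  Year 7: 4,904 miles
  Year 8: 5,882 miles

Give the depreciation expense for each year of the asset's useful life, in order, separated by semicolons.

Depreciable base = $984,938 − $10,600 = $974,338.
Rate = $974,338 / 28,657 miles = $34 per mile.
Year 1: 2,320 × $34 = $78,880. Book value $906,058.
Year 2: 1,759 × $34 = $59,806. Book value $846,252.
Year 3: 3,520 × $34 = $119,680. Book value $726,572.
Year 4: 5,911 × $34 = $200,974. Book value $525,598.
Year 5: 1,352 × $34 = $45,968. Book value $479,630.
Year 6: 3,009 × $34 = $102,306. Book value $377,324.
Year 7: 4,904 × $34 = $166,736. Book value $210,588.
Year 8: 5,882 × $34 = $199,988. Book value $10,600.

$78,880; $59,806; $119,680; $200,974; $45,968; $102,306; $166,736; $199,988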